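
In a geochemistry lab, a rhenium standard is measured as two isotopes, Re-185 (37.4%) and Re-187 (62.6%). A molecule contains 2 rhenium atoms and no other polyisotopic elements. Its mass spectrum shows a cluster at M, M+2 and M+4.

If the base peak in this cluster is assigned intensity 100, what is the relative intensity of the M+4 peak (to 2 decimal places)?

Term probabilities: M 0.1399, M+2 0.4682, M+4 0.3919. Base peak = M+2.
P(M+2) = C(2,1) × 0.374^1 × 0.626^1 = 2 × 0.3740 × 0.6260 = 0.468248 (base)
P(M+4) = C(2,2) × 0.374^0 × 0.626^2 = 1 × 1.0000 × 0.391876 = 0.391876
Relative intensity = 0.391876 / 0.468248 × 100 = 83.69

83.69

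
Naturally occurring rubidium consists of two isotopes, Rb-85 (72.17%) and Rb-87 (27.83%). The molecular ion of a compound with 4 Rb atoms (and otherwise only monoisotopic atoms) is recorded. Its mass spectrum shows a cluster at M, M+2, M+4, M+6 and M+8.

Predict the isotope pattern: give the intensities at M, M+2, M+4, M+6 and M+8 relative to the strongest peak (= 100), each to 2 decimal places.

The 4 Rb atoms are independent, so intensities follow the terms of (0.7217 + 0.2783)^4.
P(M) = 0.7217^4 = 0.271286
P(M+2) = 4 × 0.7217^3 × 0.2783^1 = 0.418450
P(M+4) = 6 × 0.7217^2 × 0.2783^2 = 0.242042
P(M+6) = 4 × 0.7217^1 × 0.2783^3 = 0.062224
P(M+8) = 0.2783^4 = 0.005999
The M+2 peak is largest (0.418450); scaling to 100 gives 64.83 : 100.00 : 57.84 : 14.87 : 1.43.

64.83 : 100.00 : 57.84 : 14.87 : 1.43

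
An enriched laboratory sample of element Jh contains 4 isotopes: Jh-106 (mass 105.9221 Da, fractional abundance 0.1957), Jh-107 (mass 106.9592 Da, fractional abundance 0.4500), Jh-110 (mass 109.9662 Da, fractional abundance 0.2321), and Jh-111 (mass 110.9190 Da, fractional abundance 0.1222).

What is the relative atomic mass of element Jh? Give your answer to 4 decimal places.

107.9381 Da

The abundance-weighted mean is 0.1957 × 105.9221 + 0.4500 × 106.9592 + 0.2321 × 109.9662 + 0.1222 × 110.9190
= 20.72895 + 48.13164 + 25.52316 + 13.55430 = 107.93805 Da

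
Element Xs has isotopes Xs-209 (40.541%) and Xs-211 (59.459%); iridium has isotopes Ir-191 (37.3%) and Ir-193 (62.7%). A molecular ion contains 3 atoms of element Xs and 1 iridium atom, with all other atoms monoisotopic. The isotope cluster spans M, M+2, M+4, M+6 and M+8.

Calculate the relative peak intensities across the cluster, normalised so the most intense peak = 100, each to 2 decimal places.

Element Xs pattern (n=3): 0.06663208 : 0.29317556 : 0.42998263 : 0.21020972
Iridium pattern (n=1): 0.3730 : 0.6270
Convolve the two distributions (both contribute in 2-u steps):
  M: 0.06663208×0.3730 = 0.024854
  M+2: 0.06663208×0.6270 + 0.29317556×0.3730 = 0.151133
  M+4: 0.29317556×0.6270 + 0.42998263×0.3730 = 0.344205
  M+6: 0.42998263×0.6270 + 0.21020972×0.3730 = 0.348007
  M+8: 0.21020972×0.6270 = 0.131801
Scale to base peak (0.348007) = 100: 7.14 : 43.43 : 98.91 : 100.00 : 37.87

7.14 : 43.43 : 98.91 : 100.00 : 37.87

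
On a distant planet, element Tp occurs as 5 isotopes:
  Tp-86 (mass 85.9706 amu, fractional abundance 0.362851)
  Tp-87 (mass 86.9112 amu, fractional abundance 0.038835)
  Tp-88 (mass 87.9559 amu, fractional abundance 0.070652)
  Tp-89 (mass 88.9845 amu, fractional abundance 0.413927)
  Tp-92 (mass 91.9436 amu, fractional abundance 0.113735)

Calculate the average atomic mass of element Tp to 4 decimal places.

The abundance-weighted mean is 0.362851 × 85.9706 + 0.038835 × 86.9112 + 0.070652 × 87.9559 + 0.413927 × 88.9845 + 0.113735 × 91.9436
= 31.19452 + 3.37520 + 6.21426 + 36.83309 + 10.45721 = 88.07428 amu

88.0743 amu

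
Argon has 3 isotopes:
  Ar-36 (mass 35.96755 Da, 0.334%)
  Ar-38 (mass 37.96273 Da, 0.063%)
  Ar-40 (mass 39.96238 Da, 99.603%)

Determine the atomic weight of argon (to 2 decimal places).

39.95 Da

The abundance-weighted mean is 0.00334 × 35.96755 + 0.00063 × 37.96273 + 0.99603 × 39.96238
= 0.120132 + 0.023917 + 39.803729 = 39.947778 Da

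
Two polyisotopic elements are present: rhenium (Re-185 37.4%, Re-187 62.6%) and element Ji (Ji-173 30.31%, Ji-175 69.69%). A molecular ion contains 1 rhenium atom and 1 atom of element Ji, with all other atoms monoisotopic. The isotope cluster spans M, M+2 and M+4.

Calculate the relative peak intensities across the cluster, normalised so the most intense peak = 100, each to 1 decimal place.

Rhenium pattern (n=1): 0.3740 : 0.6260
Element Ji pattern (n=1): 0.3031 : 0.6969
Convolve the two distributions (both contribute in 2-u steps):
  M: 0.3740×0.3031 = 0.113359
  M+2: 0.3740×0.6969 + 0.6260×0.3031 = 0.450381
  M+4: 0.6260×0.6969 = 0.436259
Scale to base peak (0.450381) = 100: 25.2 : 100.0 : 96.9

25.2 : 100.0 : 96.9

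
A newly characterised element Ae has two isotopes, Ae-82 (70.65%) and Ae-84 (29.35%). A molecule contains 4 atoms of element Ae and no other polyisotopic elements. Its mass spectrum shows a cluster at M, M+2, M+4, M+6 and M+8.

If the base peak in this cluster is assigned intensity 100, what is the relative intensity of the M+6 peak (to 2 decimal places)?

(0.7065 + 0.2935)^4 gives M 0.2491, M+2 0.4140, M+4 0.2580, M+6 0.0714, M+8 0.0074; the largest is M+2.
P(M+2) = C(4,1) × 0.7065^3 × 0.2935^1 = 4 × 0.352644 × 0.2935 = 0.414004 (base)
P(M+6) = C(4,3) × 0.7065^1 × 0.2935^3 = 4 × 0.7065 × 0.02528275 = 0.071449
Relative intensity = 0.071449 / 0.414004 × 100 = 17.26

17.26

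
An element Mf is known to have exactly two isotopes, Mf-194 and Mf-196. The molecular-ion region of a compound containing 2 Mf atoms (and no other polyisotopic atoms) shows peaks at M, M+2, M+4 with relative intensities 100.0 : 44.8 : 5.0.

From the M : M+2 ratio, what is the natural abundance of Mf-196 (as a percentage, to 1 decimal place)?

18.3%

If p is the fraction of Mf that is Mf-194, then I(M+2)/I(M) = [C(2,1)·p^1·(1−p)] / p^2 = 2·(1−p)/p = 44.8/100.0 = 0.4480
(1−p)/p = 0.4480/2 = 0.2240  ⇒  p = 1/(1 + 0.2240) = 0.8170
Mf-194: 81.7%, Mf-196: 18.3%.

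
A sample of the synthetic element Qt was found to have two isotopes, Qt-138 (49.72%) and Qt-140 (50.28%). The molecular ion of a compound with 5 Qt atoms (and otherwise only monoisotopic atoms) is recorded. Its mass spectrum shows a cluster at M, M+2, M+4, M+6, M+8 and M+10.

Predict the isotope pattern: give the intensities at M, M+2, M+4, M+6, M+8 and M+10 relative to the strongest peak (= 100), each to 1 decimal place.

Expanding (0.4972 + 0.5028)^5:
P(M) = 0.4972^5 = 0.030385
P(M+2) = 5 × 0.4972^4 × 0.5028^1 = 0.153635
P(M+4) = 10 × 0.4972^3 × 0.5028^2 = 0.310731
P(M+6) = 10 × 0.4972^2 × 0.5028^3 = 0.314230
P(M+8) = 5 × 0.4972^1 × 0.5028^4 = 0.158885
P(M+10) = 0.5028^5 = 0.032135
The M+6 peak is largest (0.314230); scaling to 100 gives 9.7 : 48.9 : 98.9 : 100.0 : 50.6 : 10.2.

9.7 : 48.9 : 98.9 : 100.0 : 50.6 : 10.2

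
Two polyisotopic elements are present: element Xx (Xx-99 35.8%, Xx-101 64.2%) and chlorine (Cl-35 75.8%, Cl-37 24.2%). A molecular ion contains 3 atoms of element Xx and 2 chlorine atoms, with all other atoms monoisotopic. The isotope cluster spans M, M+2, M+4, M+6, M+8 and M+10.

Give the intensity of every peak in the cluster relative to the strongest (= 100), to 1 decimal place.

Element Xx pattern (n=3): 0.04588271 : 0.24684386 : 0.44266414 : 0.26460929
Chlorine pattern (n=2): 0.574564 : 0.366872 : 0.058564
Convolve the two distributions (both contribute in 2-u steps):
  M: 0.04588271×0.574564 = 0.026363
  M+2: 0.04588271×0.366872 + 0.24684386×0.574564 = 0.158661
  M+4: 0.04588271×0.058564 + 0.24684386×0.366872 + 0.44266414×0.574564 = 0.347586
  M+6: 0.24684386×0.058564 + 0.44266414×0.366872 + 0.26460929×0.574564 = 0.328892
  M+8: 0.44266414×0.058564 + 0.26460929×0.366872 = 0.123002
  M+10: 0.26460929×0.058564 = 0.015497
Scale to base peak (0.347586) = 100: 7.6 : 45.6 : 100.0 : 94.6 : 35.4 : 4.5

7.6 : 45.6 : 100.0 : 94.6 : 35.4 : 4.5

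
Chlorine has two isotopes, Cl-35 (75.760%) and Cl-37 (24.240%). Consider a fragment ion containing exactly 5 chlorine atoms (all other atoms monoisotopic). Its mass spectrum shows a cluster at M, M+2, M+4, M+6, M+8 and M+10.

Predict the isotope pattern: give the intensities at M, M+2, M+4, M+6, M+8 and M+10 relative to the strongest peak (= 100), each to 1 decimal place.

The 5 Cl atoms are independent, so intensities follow the terms of (0.75760 + 0.24240)^5.
P(M) = 0.75760^5 = 0.249574
P(M+2) = 5 × 0.75760^4 × 0.24240^1 = 0.399266
P(M+4) = 10 × 0.75760^3 × 0.24240^2 = 0.255497
P(M+6) = 10 × 0.75760^2 × 0.24240^3 = 0.081748
P(M+8) = 5 × 0.75760^1 × 0.24240^4 = 0.013078
P(M+10) = 0.24240^5 = 0.000837
The M+2 peak is largest (0.399266); scaling to 100 gives 62.5 : 100.0 : 64.0 : 20.5 : 3.3 : 0.2.

62.5 : 100.0 : 64.0 : 20.5 : 3.3 : 0.2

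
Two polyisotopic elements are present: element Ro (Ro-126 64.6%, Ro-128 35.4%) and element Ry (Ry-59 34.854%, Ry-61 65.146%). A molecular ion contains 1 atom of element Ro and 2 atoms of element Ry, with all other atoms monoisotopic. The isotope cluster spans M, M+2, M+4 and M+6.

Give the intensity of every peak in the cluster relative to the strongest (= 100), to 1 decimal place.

Element Ro pattern (n=1): 0.6460 : 0.3540
Element Ry pattern (n=2): 0.12148013 : 0.45411974 : 0.42440013
Convolve the two distributions (both contribute in 2-u steps):
  M: 0.6460×0.12148013 = 0.078476
  M+2: 0.6460×0.45411974 + 0.3540×0.12148013 = 0.336365
  M+4: 0.6460×0.42440013 + 0.3540×0.45411974 = 0.434921
  M+6: 0.3540×0.42440013 = 0.150238
Scale to base peak (0.434921) = 100: 18.0 : 77.3 : 100.0 : 34.5

18.0 : 77.3 : 100.0 : 34.5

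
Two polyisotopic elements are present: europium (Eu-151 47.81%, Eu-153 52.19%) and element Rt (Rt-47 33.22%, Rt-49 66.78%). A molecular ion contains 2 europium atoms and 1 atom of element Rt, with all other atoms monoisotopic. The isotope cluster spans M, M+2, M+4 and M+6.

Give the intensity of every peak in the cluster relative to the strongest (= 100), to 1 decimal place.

Europium pattern (n=2): 0.22857961 : 0.49904078 : 0.27237961
Element Rt pattern (n=1): 0.3322 : 0.6678
Convolve the two distributions (both contribute in 2-u steps):
  M: 0.22857961×0.3322 = 0.075934
  M+2: 0.22857961×0.6678 + 0.49904078×0.3322 = 0.318427
  M+4: 0.49904078×0.6678 + 0.27237961×0.3322 = 0.423744
  M+6: 0.27237961×0.6678 = 0.181895
Scale to base peak (0.423744) = 100: 17.9 : 75.1 : 100.0 : 42.9

17.9 : 75.1 : 100.0 : 42.9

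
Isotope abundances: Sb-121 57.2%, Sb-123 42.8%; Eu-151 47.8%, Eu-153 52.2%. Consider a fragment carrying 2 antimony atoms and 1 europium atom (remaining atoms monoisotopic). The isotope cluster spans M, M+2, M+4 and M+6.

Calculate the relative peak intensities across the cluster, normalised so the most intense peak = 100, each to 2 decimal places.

38.63 : 100.00 : 84.76 : 23.62

Antimony pattern (n=2): 0.327184 : 0.489632 : 0.183184
Europium pattern (n=1): 0.4780 : 0.5220
Convolve the two distributions (both contribute in 2-u steps):
  M: 0.327184×0.4780 = 0.156394
  M+2: 0.327184×0.5220 + 0.489632×0.4780 = 0.404834
  M+4: 0.489632×0.5220 + 0.183184×0.4780 = 0.343150
  M+6: 0.183184×0.5220 = 0.095622
Scale to base peak (0.404834) = 100: 38.63 : 100.00 : 84.76 : 23.62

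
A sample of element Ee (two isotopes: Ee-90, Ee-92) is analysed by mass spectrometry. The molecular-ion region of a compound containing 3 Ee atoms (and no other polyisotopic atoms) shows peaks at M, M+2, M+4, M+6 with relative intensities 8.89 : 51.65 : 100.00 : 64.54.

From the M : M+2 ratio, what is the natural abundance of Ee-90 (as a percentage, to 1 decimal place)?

34.1%

Let p = fractional abundance of Ee-90. I(M+2)/I(M) = [C(3,1)·p^2·(1−p)] / p^3 = 3·(1−p)/p = 51.65/8.89 = 5.8099
(1−p)/p = 5.8099/3 = 1.9366  ⇒  p = 1/(1 + 1.9366) = 0.3405
Ee-90: 34.1%, Ee-92: 65.9%.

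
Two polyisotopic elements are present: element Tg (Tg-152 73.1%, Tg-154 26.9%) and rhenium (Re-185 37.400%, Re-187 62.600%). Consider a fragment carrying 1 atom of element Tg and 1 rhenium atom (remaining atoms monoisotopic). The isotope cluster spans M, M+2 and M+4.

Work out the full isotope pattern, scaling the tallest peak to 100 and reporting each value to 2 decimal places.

Element Tg pattern (n=1): 0.7310 : 0.2690
Rhenium pattern (n=1): 0.3740 : 0.6260
Convolve the two distributions (both contribute in 2-u steps):
  M: 0.7310×0.3740 = 0.273394
  M+2: 0.7310×0.6260 + 0.2690×0.3740 = 0.558212
  M+4: 0.2690×0.6260 = 0.168394
Scale to base peak (0.558212) = 100: 48.98 : 100.00 : 30.17

48.98 : 100.00 : 30.17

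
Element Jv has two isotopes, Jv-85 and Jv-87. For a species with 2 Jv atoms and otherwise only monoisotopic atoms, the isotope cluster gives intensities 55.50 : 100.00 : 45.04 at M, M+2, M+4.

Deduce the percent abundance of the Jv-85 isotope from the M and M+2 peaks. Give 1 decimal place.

If p is the fraction of Jv that is Jv-85, then I(M+2)/I(M) = [C(2,1)·p^1·(1−p)] / p^2 = 2·(1−p)/p = 100.00/55.50 = 1.8018
(1−p)/p = 1.8018/2 = 0.9009  ⇒  p = 1/(1 + 0.9009) = 0.5261
Jv-85: 52.6%, Jv-87: 47.4%.

52.6%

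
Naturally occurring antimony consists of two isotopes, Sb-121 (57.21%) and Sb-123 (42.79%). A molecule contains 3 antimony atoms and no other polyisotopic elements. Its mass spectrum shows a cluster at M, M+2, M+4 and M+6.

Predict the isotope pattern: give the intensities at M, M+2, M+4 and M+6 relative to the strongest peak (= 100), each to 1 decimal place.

Each Sb atom is independently Sb-121 (p = 0.5721) or Sb-123 (q = 0.4279); the cluster is the binomial expansion (p + q)^3.
P(M) = 0.5721^3 = 0.187247
P(M+2) = 3 × 0.5721^2 × 0.4279^1 = 0.420153
P(M+4) = 3 × 0.5721^1 × 0.4279^2 = 0.314252
P(M+6) = 0.4279^3 = 0.078348
The M+2 peak is largest (0.420153); scaling to 100 gives 44.6 : 100.0 : 74.8 : 18.6.

44.6 : 100.0 : 74.8 : 18.6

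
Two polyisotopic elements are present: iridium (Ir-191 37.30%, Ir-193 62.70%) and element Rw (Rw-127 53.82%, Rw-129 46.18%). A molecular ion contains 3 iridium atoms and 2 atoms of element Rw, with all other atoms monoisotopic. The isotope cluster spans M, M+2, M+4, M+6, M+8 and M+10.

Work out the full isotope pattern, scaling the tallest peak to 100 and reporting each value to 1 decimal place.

4.3 : 29.4 : 77.7 : 100.0 : 62.5 : 15.2

Iridium pattern (n=3): 0.05189512 : 0.26170165 : 0.43991135 : 0.24649188
Element Rw pattern (n=2): 0.28965924 : 0.49708152 : 0.21325924
Convolve the two distributions (both contribute in 2-u steps):
  M: 0.05189512×0.28965924 = 0.015032
  M+2: 0.05189512×0.49708152 + 0.26170165×0.28965924 = 0.101600
  M+4: 0.05189512×0.21325924 + 0.26170165×0.49708152 + 0.43991135×0.28965924 = 0.268579
  M+6: 0.26170165×0.21325924 + 0.43991135×0.49708152 + 0.24649188×0.28965924 = 0.345881
  M+8: 0.43991135×0.21325924 + 0.24649188×0.49708152 = 0.216342
  M+10: 0.24649188×0.21325924 = 0.052567
Scale to base peak (0.345881) = 100: 4.3 : 29.4 : 77.7 : 100.0 : 62.5 : 15.2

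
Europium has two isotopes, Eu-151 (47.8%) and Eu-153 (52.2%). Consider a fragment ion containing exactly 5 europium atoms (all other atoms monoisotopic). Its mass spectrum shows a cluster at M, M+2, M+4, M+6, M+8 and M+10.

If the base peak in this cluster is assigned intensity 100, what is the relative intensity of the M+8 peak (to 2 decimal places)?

54.60

Binomial terms of (0.478 + 0.522)^5: M 0.0250, M+2 0.1363, M+4 0.2976, M+6 0.3250, M+8 0.1775, M+10 0.0388 → M+6 is the base peak.
P(M+6) = C(5,3) × 0.478^2 × 0.522^3 = 10 × 0.228484 × 0.14223665 = 0.324988 (base)
P(M+8) = C(5,4) × 0.478^1 × 0.522^4 = 5 × 0.4780 × 0.07424753 = 0.177452
Relative intensity = 0.177452 / 0.324988 × 100 = 54.60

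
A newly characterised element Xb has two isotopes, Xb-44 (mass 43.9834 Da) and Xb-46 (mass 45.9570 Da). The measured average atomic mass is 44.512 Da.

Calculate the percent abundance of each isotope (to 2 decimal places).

With x = fraction of Xb-44 (so Xb-46 is 1 − x):
43.9834·x + 45.9570·(1 − x) = 44.512
(43.9834 − 45.9570)·x = 44.512 − 45.9570
x = -1.4450 / -1.9736 = 0.73216 → 73.22% Xb-44, 26.78% Xb-46.

Xb-44: 73.22%, Xb-46: 26.78%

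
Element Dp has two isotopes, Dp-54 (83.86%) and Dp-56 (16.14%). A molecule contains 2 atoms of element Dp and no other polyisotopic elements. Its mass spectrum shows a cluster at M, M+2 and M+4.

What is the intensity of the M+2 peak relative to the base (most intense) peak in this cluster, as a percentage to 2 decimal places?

38.49%

(0.8386 + 0.1614)^2 gives M 0.7032, M+2 0.2707, M+4 0.0260; the largest is M.
P(M) = C(2,0) × 0.8386^2 × 0.1614^0 = 1 × 0.70324996 × 1.0000 = 0.703250 (base)
P(M+2) = C(2,1) × 0.8386^1 × 0.1614^1 = 2 × 0.8386 × 0.1614 = 0.270700
Relative intensity = 0.270700 / 0.703250 × 100 = 38.49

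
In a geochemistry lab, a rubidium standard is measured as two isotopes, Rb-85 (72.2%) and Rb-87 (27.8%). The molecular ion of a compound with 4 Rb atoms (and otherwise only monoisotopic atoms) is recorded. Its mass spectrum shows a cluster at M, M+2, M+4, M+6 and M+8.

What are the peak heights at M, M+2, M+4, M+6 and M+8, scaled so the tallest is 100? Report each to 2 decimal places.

Each Rb atom is independently Rb-85 (p = 0.722) or Rb-87 (q = 0.278); the cluster is the binomial expansion (p + q)^4.
P(M) = 0.722^4 = 0.271737
P(M+2) = 4 × 0.722^3 × 0.278^1 = 0.418520
P(M+4) = 6 × 0.722^2 × 0.278^2 = 0.241721
P(M+6) = 4 × 0.722^1 × 0.278^3 = 0.062049
P(M+8) = 0.278^4 = 0.005973
The M+2 peak is largest (0.418520); scaling to 100 gives 64.93 : 100.00 : 57.76 : 14.83 : 1.43.

64.93 : 100.00 : 57.76 : 14.83 : 1.43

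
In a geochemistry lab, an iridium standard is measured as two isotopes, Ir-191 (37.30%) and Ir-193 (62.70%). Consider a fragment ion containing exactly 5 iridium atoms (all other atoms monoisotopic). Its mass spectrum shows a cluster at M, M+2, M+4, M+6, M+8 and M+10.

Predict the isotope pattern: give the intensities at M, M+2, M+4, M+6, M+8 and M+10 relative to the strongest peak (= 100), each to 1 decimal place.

2.1 : 17.7 : 59.5 : 100.0 : 84.0 : 28.3

Expanding (0.3730 + 0.6270)^5:
P(M) = 0.3730^5 = 0.007220
P(M+2) = 5 × 0.3730^4 × 0.6270^1 = 0.060684
P(M+4) = 10 × 0.3730^3 × 0.6270^2 = 0.204015
P(M+6) = 10 × 0.3730^2 × 0.6270^3 = 0.342942
P(M+8) = 5 × 0.3730^1 × 0.6270^4 = 0.288237
P(M+10) = 0.6270^5 = 0.096903
The M+6 peak is largest (0.342942); scaling to 100 gives 2.1 : 17.7 : 59.5 : 100.0 : 84.0 : 28.3.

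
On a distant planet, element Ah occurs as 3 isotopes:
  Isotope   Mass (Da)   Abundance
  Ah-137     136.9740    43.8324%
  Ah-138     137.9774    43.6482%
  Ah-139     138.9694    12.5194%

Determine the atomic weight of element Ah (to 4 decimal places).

Average mass = Σ (abundance × isotope mass) = 0.438324 × 136.9740 + 0.436482 × 137.9774 + 0.125194 × 138.9694
= 60.03899 + 60.22465 + 17.39814 = 137.66178 Da

137.6618 Da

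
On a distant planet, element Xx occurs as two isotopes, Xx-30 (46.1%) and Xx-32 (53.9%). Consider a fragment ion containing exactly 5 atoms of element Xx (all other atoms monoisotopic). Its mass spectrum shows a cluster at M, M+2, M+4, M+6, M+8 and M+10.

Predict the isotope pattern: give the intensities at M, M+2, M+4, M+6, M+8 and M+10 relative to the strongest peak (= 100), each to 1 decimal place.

Expanding (0.461 + 0.539)^5:
P(M) = 0.461^5 = 0.020821
P(M+2) = 5 × 0.461^4 × 0.539^1 = 0.121720
P(M+4) = 10 × 0.461^3 × 0.539^2 = 0.284630
P(M+6) = 10 × 0.461^2 × 0.539^3 = 0.332788
P(M+8) = 5 × 0.461^1 × 0.539^4 = 0.194548
P(M+10) = 0.539^5 = 0.045493
The M+6 peak is largest (0.332788); scaling to 100 gives 6.3 : 36.6 : 85.5 : 100.0 : 58.5 : 13.7.

6.3 : 36.6 : 85.5 : 100.0 : 58.5 : 13.7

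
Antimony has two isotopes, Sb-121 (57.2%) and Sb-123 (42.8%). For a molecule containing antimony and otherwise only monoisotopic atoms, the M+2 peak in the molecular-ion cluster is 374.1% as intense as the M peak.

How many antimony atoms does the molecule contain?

With n Sb atoms, P(M+2)/P(M) = C(n,1)·p^(n−1)q / p^n = n·q/p = n · 0.428/0.572.
n = 3.741 × 0.572/0.428 = 5.00 ≈ 5

5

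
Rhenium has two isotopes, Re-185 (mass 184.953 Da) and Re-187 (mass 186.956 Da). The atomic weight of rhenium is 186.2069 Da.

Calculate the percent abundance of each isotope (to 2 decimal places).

Re-185: 37.40%, Re-187: 62.60%

Let x be the fractional abundance of Re-185; then Re-187 has abundance 1 − x.
184.953·x + 186.956·(1 − x) = 186.2069
(184.953 − 186.956)·x = 186.2069 − 186.956
x = -0.7491 / -2.003 = 0.37399 → 37.40% Re-185, 62.60% Re-187.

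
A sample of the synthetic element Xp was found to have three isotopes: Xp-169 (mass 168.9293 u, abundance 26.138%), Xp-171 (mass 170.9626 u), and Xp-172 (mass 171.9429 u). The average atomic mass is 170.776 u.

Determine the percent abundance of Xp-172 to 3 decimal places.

The remaining 73.862% is split between Xp-171 (fraction x) and Xp-172 (fraction 0.73862 − x).
Substituting: 170.9626x + 171.9429(0.73862 − x) = 126.621259566
(170.9626 − 171.9429)x = -0.379205232  ⇒  x = 0.38683, y = 0.35179
Xp-171: 38.683%, Xp-172: 35.179%.

35.179%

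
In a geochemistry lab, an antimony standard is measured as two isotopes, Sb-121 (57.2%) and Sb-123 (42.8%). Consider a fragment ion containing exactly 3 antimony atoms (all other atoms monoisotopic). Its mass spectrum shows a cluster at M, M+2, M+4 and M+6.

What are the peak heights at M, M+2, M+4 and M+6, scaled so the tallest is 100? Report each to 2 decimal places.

44.55 : 100.00 : 74.83 : 18.66

Each Sb atom is independently Sb-121 (p = 0.572) or Sb-123 (q = 0.428); the cluster is the binomial expansion (p + q)^3.
P(M) = 0.572^3 = 0.187149
P(M+2) = 3 × 0.572^2 × 0.428^1 = 0.420104
P(M+4) = 3 × 0.572^1 × 0.428^2 = 0.314344
P(M+6) = 0.428^3 = 0.078403
The M+2 peak is largest (0.420104); scaling to 100 gives 44.55 : 100.00 : 74.83 : 18.66.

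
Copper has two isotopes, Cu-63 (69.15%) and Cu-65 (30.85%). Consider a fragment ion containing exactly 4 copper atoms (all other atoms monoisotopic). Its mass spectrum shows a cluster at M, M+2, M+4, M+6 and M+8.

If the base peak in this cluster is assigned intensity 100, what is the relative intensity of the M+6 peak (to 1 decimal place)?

19.9

Binomial terms of (0.6915 + 0.3085)^4: M 0.2286, M+2 0.4080, M+4 0.2731, M+6 0.0812, M+8 0.0091 → M+2 is the base peak.
P(M+2) = C(4,1) × 0.6915^3 × 0.3085^1 = 4 × 0.33065611 × 0.3085 = 0.408030 (base)
P(M+6) = C(4,3) × 0.6915^1 × 0.3085^3 = 4 × 0.6915 × 0.02936064 = 0.081212
Relative intensity = 0.081212 / 0.408030 × 100 = 19.9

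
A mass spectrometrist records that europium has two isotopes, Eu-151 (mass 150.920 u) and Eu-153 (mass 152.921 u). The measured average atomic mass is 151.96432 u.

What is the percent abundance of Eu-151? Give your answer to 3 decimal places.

Let x be the fractional abundance of Eu-151; then Eu-153 has abundance 1 − x.
150.920·x + 152.921·(1 − x) = 151.96432
(150.920 − 152.921)·x = 151.96432 − 152.921
x = -0.95668 / -2.001 = 0.47810 → 47.810% Eu-151, 52.190% Eu-153.

47.810%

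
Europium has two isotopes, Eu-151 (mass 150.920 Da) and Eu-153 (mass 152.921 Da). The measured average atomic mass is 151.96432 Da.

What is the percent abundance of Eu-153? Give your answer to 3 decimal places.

Writing the weighted mean with unknown fraction x of Eu-151:
150.920·x + 152.921·(1 − x) = 151.96432
(150.920 − 152.921)·x = 151.96432 − 152.921
x = -0.95668 / -2.001 = 0.47810 → 47.810% Eu-151, 52.190% Eu-153.

52.190%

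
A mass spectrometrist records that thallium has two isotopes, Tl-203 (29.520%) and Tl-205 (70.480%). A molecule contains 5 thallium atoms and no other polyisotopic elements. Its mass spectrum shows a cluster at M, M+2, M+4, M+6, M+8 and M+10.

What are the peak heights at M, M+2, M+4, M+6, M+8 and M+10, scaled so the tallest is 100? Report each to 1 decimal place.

0.6 : 7.3 : 35.1 : 83.8 : 100.0 : 47.8

The 5 Tl atoms are independent, so intensities follow the terms of (0.29520 + 0.70480)^5.
P(M) = 0.29520^5 = 0.002242
P(M+2) = 5 × 0.29520^4 × 0.70480^1 = 0.026761
P(M+4) = 10 × 0.29520^3 × 0.70480^2 = 0.127785
P(M+6) = 10 × 0.29520^2 × 0.70480^3 = 0.305092
P(M+8) = 5 × 0.29520^1 × 0.70480^4 = 0.364208
P(M+10) = 0.70480^5 = 0.173912
The M+8 peak is largest (0.364208); scaling to 100 gives 0.6 : 7.3 : 35.1 : 83.8 : 100.0 : 47.8.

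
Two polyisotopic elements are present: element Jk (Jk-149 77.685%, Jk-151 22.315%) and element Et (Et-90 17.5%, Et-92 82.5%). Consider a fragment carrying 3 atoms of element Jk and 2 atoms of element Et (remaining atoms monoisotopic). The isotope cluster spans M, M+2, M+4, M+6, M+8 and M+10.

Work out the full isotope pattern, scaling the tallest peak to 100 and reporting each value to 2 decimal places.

Element Jk pattern (n=3): 0.46882581 : 0.40401035 : 0.11605189 : 0.01111196
Element Et pattern (n=2): 0.030625 : 0.28875 : 0.680625
Convolve the two distributions (both contribute in 2-u steps):
  M: 0.46882581×0.030625 = 0.014358
  M+2: 0.46882581×0.28875 + 0.40401035×0.030625 = 0.147746
  M+4: 0.46882581×0.680625 + 0.40401035×0.28875 + 0.11605189×0.030625 = 0.439307
  M+6: 0.40401035×0.680625 + 0.11605189×0.28875 + 0.01111196×0.030625 = 0.308830
  M+8: 0.11605189×0.680625 + 0.01111196×0.28875 = 0.082196
  M+10: 0.01111196×0.680625 = 0.007563
Scale to base peak (0.439307) = 100: 3.27 : 33.63 : 100.00 : 70.30 : 18.71 : 1.72

3.27 : 33.63 : 100.00 : 70.30 : 18.71 : 1.72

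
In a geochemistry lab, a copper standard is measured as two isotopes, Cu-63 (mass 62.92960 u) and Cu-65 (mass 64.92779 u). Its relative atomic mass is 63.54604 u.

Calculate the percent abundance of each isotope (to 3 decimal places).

Cu-63: 69.150%, Cu-65: 30.850%

Let x be the fractional abundance of Cu-63; then Cu-65 has abundance 1 − x.
62.92960·x + 64.92779·(1 − x) = 63.54604
(62.92960 − 64.92779)·x = 63.54604 − 64.92779
x = -1.38175 / -1.99819 = 0.69150 → 69.150% Cu-63, 30.850% Cu-65.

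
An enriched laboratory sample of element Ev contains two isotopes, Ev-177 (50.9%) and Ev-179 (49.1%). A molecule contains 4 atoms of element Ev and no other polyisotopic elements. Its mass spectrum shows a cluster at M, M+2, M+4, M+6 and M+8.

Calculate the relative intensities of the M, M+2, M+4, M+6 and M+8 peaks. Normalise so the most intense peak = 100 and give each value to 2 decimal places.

17.91 : 69.11 : 100.00 : 64.31 : 15.51

Expanding (0.509 + 0.491)^4:
P(M) = 0.509^4 = 0.067123
P(M+2) = 4 × 0.509^3 × 0.491^1 = 0.258997
P(M+4) = 6 × 0.509^2 × 0.491^2 = 0.374757
P(M+6) = 4 × 0.509^1 × 0.491^3 = 0.241003
P(M+8) = 0.491^4 = 0.058120
The M+4 peak is largest (0.374757); scaling to 100 gives 17.91 : 69.11 : 100.00 : 64.31 : 15.51.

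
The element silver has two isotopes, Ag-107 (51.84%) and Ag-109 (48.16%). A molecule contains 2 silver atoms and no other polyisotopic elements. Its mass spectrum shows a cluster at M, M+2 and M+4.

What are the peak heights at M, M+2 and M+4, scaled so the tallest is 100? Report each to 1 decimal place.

53.8 : 100.0 : 46.5

The 2 Ag atoms are independent, so intensities follow the terms of (0.5184 + 0.4816)^2.
P(M) = 0.5184^2 = 0.268739
P(M+2) = 2 × 0.5184^1 × 0.4816^1 = 0.499323
P(M+4) = 0.4816^2 = 0.231939
The M+2 peak is largest (0.499323); scaling to 100 gives 53.8 : 100.0 : 46.5.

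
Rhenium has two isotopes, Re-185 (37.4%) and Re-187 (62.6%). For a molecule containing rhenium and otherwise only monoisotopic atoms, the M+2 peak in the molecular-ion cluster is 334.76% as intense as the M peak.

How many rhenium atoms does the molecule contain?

For n independent Re atoms, I(M+2)/I(M) = n · (abundance Re-187) / (abundance Re-185) = n · 0.626/0.374.
n = 3.3476 × 0.374/0.626 = 2.00 ≈ 2

2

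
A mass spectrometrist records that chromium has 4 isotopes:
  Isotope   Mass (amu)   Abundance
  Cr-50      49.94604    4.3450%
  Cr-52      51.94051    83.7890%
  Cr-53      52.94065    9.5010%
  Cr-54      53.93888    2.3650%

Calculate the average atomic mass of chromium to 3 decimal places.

The abundance-weighted mean is 0.043450 × 49.94604 + 0.837890 × 51.94051 + 0.095010 × 52.94065 + 0.023650 × 53.93888
= 2.170155 + 43.520434 + 5.029891 + 1.275655 = 51.996135 amu

51.996 amu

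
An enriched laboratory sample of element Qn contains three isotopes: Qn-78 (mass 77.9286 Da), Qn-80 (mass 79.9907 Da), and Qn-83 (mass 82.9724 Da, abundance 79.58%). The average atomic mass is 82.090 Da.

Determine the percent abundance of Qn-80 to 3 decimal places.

7.155%

The remaining 20.42% is split between Qn-78 (fraction x) and Qn-80 (fraction 0.2042 − x).
Substituting: 77.9286x + 79.9907(0.2042 − x) = 16.06056408
(77.9286 − 79.9907)x = -0.27353686  ⇒  x = 0.13265, y = 0.07155
Qn-78: 13.265%, Qn-80: 7.155%.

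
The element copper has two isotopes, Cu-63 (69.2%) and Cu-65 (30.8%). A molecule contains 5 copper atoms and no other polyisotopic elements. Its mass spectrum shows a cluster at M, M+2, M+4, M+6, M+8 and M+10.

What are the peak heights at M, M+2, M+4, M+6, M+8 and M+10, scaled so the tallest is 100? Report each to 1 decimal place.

Each Cu atom is independently Cu-63 (p = 0.692) or Cu-65 (q = 0.308); the cluster is the binomial expansion (p + q)^5.
P(M) = 0.692^5 = 0.158683
P(M+2) = 5 × 0.692^4 × 0.308^1 = 0.353139
P(M+4) = 10 × 0.692^3 × 0.308^2 = 0.314355
P(M+6) = 10 × 0.692^2 × 0.308^3 = 0.139915
P(M+8) = 5 × 0.692^1 × 0.308^4 = 0.031137
P(M+10) = 0.308^5 = 0.002772
The M+2 peak is largest (0.353139); scaling to 100 gives 44.9 : 100.0 : 89.0 : 39.6 : 8.8 : 0.8.

44.9 : 100.0 : 89.0 : 39.6 : 8.8 : 0.8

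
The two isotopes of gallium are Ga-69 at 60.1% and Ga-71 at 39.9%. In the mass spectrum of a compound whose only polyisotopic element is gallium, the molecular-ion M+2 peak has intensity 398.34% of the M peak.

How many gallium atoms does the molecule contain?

For n independent Ga atoms, I(M+2)/I(M) = n · (abundance Ga-71) / (abundance Ga-69) = n · 0.399/0.601.
n = 3.9834 × 0.601/0.399 = 6.00 ≈ 6

6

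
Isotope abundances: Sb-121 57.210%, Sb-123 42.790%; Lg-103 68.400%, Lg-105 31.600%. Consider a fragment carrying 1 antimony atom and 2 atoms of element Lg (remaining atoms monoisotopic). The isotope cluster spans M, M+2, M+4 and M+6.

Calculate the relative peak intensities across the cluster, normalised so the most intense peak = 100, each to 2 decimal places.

59.81 : 100.00 : 54.10 : 9.55

Antimony pattern (n=1): 0.5721 : 0.4279
Element Lg pattern (n=2): 0.467856 : 0.432288 : 0.099856
Convolve the two distributions (both contribute in 2-u steps):
  M: 0.5721×0.467856 = 0.267660
  M+2: 0.5721×0.432288 + 0.4279×0.467856 = 0.447508
  M+4: 0.5721×0.099856 + 0.4279×0.432288 = 0.242104
  M+6: 0.4279×0.099856 = 0.042728
Scale to base peak (0.447508) = 100: 59.81 : 100.00 : 54.10 : 9.55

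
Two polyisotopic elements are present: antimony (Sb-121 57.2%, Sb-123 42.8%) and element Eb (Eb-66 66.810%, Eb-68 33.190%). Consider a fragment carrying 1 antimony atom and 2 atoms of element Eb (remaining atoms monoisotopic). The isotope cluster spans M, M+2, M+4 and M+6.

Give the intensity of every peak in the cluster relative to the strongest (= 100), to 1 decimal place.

Antimony pattern (n=1): 0.5720 : 0.4280
Element Eb pattern (n=2): 0.44635761 : 0.44348478 : 0.11015761
Convolve the two distributions (both contribute in 2-u steps):
  M: 0.5720×0.44635761 = 0.255317
  M+2: 0.5720×0.44348478 + 0.4280×0.44635761 = 0.444714
  M+4: 0.5720×0.11015761 + 0.4280×0.44348478 = 0.252822
  M+6: 0.4280×0.11015761 = 0.047147
Scale to base peak (0.444714) = 100: 57.4 : 100.0 : 56.9 : 10.6

57.4 : 100.0 : 56.9 : 10.6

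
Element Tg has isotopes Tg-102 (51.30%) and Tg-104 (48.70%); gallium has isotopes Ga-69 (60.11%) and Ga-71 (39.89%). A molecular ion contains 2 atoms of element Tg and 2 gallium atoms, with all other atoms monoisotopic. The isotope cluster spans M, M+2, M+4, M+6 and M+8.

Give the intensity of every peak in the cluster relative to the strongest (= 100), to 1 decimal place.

Element Tg pattern (n=2): 0.263169 : 0.499662 : 0.237169
Gallium pattern (n=2): 0.36132121 : 0.47955758 : 0.15912121
Convolve the two distributions (both contribute in 2-u steps):
  M: 0.263169×0.36132121 = 0.095089
  M+2: 0.263169×0.47955758 + 0.499662×0.36132121 = 0.306743
  M+4: 0.263169×0.15912121 + 0.499662×0.47955758 + 0.237169×0.36132121 = 0.367187
  M+6: 0.499662×0.15912121 + 0.237169×0.47955758 = 0.193243
  M+8: 0.237169×0.15912121 = 0.037739
Scale to base peak (0.367187) = 100: 25.9 : 83.5 : 100.0 : 52.6 : 10.3

25.9 : 83.5 : 100.0 : 52.6 : 10.3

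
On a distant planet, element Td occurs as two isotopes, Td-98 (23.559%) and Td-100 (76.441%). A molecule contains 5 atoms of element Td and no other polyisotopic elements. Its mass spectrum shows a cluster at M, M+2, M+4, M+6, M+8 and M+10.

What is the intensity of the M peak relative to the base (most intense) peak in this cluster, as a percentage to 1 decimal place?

Binomial terms of (0.23559 + 0.76441)^5: M 0.0007, M+2 0.0118, M+4 0.0764, M+6 0.2479, M+8 0.4022, M+10 0.2610 → M+8 is the base peak.
P(M+8) = C(5,4) × 0.23559^1 × 0.76441^4 = 5 × 0.23559 × 0.34143296 = 0.402191 (base)
P(M) = C(5,0) × 0.23559^5 × 0.76441^0 = 1 × 0.00072575 × 1.0000 = 0.000726
Relative intensity = 0.000726 / 0.402191 × 100 = 0.2

0.2%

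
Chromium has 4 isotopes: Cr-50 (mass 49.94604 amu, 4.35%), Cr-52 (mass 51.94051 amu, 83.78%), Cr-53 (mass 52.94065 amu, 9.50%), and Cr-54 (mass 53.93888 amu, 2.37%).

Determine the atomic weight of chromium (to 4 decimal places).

51.9961 amu

Weight each isotope mass by its fractional abundance: 0.0435 × 49.94604 + 0.8378 × 51.94051 + 0.0950 × 52.94065 + 0.0237 × 53.93888
= 2.172653 + 43.515759 + 5.029362 + 1.278351 = 51.996125 amu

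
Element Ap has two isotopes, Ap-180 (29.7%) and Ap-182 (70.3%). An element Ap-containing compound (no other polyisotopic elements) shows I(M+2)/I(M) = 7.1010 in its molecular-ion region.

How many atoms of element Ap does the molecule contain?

The M+2/M ratio from n Ap atoms is n · q/p = n · 0.703/0.297.
n = 7.1010 × 0.297/0.703 = 3.00 ≈ 3

3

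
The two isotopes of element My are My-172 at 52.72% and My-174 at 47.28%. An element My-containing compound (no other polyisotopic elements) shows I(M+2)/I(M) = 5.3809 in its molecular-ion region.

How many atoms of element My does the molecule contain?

With n My atoms, P(M+2)/P(M) = C(n,1)·p^(n−1)q / p^n = n·q/p = n · 0.4728/0.5272.
n = 5.3809 × 0.5272/0.4728 = 6.00 ≈ 6

6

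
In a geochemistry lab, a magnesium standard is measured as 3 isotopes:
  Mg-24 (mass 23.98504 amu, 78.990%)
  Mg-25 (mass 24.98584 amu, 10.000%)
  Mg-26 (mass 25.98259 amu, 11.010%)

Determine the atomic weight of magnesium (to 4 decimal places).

24.3051 amu

Weight each isotope mass by its fractional abundance: 0.78990 × 23.98504 + 0.10000 × 24.98584 + 0.11010 × 25.98259
= 18.945783 + 2.498584 + 2.860683 = 24.305050 amu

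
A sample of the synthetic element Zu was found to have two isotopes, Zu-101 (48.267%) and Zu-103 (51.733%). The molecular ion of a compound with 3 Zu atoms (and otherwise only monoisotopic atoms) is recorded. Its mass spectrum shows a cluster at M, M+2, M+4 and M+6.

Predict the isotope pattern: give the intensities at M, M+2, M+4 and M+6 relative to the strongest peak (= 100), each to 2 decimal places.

Each Zu atom is independently Zu-101 (p = 0.48267) or Zu-103 (q = 0.51733); the cluster is the binomial expansion (p + q)^3.
P(M) = 0.48267^3 = 0.112448
P(M+2) = 3 × 0.48267^2 × 0.51733^1 = 0.361568
P(M+4) = 3 × 0.48267^1 × 0.51733^2 = 0.387531
P(M+6) = 0.51733^3 = 0.138453
The M+4 peak is largest (0.387531); scaling to 100 gives 29.02 : 93.30 : 100.00 : 35.73.

29.02 : 93.30 : 100.00 : 35.73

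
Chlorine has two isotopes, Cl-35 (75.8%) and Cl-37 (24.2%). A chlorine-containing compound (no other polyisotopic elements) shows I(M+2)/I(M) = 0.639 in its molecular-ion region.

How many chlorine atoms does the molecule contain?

2

For n independent Cl atoms, I(M+2)/I(M) = n · (abundance Cl-37) / (abundance Cl-35) = n · 0.242/0.758.
n = 0.639 × 0.758/0.242 = 2.00 ≈ 2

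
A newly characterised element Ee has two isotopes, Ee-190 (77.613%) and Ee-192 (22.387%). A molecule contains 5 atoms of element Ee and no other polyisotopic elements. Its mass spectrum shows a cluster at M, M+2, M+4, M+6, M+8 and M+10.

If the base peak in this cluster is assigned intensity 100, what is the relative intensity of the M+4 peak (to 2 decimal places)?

(0.77613 + 0.22387)^5 gives M 0.2816, M+2 0.4062, M+4 0.2343, M+6 0.0676, M+8 0.0097, M+10 0.0006; the largest is M+2.
P(M+2) = C(5,1) × 0.77613^4 × 0.22387^1 = 5 × 0.36285899 × 0.22387 = 0.406166 (base)
P(M+4) = C(5,2) × 0.77613^3 × 0.22387^2 = 10 × 0.46752346 × 0.05011778 = 0.234312
Relative intensity = 0.234312 / 0.406166 × 100 = 57.69

57.69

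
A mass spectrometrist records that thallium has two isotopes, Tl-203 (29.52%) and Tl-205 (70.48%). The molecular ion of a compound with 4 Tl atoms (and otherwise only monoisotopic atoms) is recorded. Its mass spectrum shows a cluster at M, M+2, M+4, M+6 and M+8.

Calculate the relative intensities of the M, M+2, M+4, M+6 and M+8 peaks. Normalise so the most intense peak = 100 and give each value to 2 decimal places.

The 4 Tl atoms are independent, so intensities follow the terms of (0.2952 + 0.7048)^4.
P(M) = 0.2952^4 = 0.007594
P(M+2) = 4 × 0.2952^3 × 0.7048^1 = 0.072523
P(M+4) = 6 × 0.2952^2 × 0.7048^2 = 0.259726
P(M+6) = 4 × 0.2952^1 × 0.7048^3 = 0.413403
P(M+8) = 0.7048^4 = 0.246754
The M+6 peak is largest (0.413403); scaling to 100 gives 1.84 : 17.54 : 62.83 : 100.00 : 59.69.

1.84 : 17.54 : 62.83 : 100.00 : 59.69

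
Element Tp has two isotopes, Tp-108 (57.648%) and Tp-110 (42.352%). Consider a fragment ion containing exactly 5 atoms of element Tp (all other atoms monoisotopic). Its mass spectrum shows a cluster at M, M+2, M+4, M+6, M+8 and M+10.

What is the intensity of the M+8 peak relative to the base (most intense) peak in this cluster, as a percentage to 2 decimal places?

26.99%

(0.57648 + 0.42352)^5 gives M 0.0637, M+2 0.2339, M+4 0.3436, M+6 0.2525, M+8 0.0927, M+10 0.0136; the largest is M+4.
P(M+4) = C(5,2) × 0.57648^3 × 0.42352^2 = 10 × 0.19158113 × 0.17936919 = 0.343638 (base)
P(M+8) = C(5,4) × 0.57648^1 × 0.42352^4 = 5 × 0.57648 × 0.03217331 = 0.092736
Relative intensity = 0.092736 / 0.343638 × 100 = 26.99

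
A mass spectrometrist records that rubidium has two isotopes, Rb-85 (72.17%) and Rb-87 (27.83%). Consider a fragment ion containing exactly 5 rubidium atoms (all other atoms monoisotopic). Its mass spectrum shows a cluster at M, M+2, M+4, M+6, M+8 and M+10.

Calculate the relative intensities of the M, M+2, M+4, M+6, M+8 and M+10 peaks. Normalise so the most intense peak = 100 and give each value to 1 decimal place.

Each Rb atom is independently Rb-85 (p = 0.7217) or Rb-87 (q = 0.2783); the cluster is the binomial expansion (p + q)^5.
P(M) = 0.7217^5 = 0.195787
P(M+2) = 5 × 0.7217^4 × 0.2783^1 = 0.377494
P(M+4) = 10 × 0.7217^3 × 0.2783^2 = 0.291136
P(M+6) = 10 × 0.7217^2 × 0.2783^3 = 0.112267
P(M+8) = 5 × 0.7217^1 × 0.2783^4 = 0.021646
P(M+10) = 0.2783^5 = 0.001669
The M+2 peak is largest (0.377494); scaling to 100 gives 51.9 : 100.0 : 77.1 : 29.7 : 5.7 : 0.4.

51.9 : 100.0 : 77.1 : 29.7 : 5.7 : 0.4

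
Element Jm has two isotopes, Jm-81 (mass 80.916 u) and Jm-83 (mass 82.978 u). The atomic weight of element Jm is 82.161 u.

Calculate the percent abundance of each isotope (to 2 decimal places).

With x = fraction of Jm-81 (so Jm-83 is 1 − x):
80.916·x + 82.978·(1 − x) = 82.161
(80.916 − 82.978)·x = 82.161 − 82.978
x = -0.817 / -2.062 = 0.39622 → 39.62% Jm-81, 60.38% Jm-83.

Jm-81: 39.62%, Jm-83: 60.38%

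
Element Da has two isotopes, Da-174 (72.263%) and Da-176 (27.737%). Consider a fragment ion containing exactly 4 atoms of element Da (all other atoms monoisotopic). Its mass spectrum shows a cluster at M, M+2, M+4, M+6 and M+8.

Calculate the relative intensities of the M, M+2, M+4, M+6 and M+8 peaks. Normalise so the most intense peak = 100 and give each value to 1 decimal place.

Each Da atom is independently Da-174 (p = 0.72263) or Da-176 (q = 0.27737); the cluster is the binomial expansion (p + q)^4.
P(M) = 0.72263^4 = 0.272687
P(M+2) = 4 × 0.72263^3 × 0.27737^1 = 0.418666
P(M+4) = 6 × 0.72263^2 × 0.27737^2 = 0.241047
P(M+6) = 4 × 0.72263^1 × 0.27737^3 = 0.061681
P(M+8) = 0.27737^4 = 0.005919
The M+2 peak is largest (0.418666); scaling to 100 gives 65.1 : 100.0 : 57.6 : 14.7 : 1.4.

65.1 : 100.0 : 57.6 : 14.7 : 1.4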